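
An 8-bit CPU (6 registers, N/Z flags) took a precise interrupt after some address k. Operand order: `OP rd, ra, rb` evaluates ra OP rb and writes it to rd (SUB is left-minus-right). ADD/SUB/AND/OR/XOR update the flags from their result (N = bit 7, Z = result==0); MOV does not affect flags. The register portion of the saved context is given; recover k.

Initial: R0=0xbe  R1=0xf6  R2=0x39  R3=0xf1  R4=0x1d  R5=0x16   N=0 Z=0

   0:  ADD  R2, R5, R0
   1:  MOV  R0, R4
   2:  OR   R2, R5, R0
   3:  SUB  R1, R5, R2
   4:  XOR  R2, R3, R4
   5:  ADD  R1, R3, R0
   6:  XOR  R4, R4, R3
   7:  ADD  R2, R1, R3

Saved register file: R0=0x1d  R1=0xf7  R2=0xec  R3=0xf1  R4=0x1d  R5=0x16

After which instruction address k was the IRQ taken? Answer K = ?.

after  0: R0=0xbe R1=0xf6 R2=0xd4 R3=0xf1 R4=0x1d R5=0x16  N=1 Z=0
after  1: R0=0x1d R1=0xf6 R2=0xd4 R3=0xf1 R4=0x1d R5=0x16  N=1 Z=0
after  2: R0=0x1d R1=0xf6 R2=0x1f R3=0xf1 R4=0x1d R5=0x16  N=0 Z=0
after  3: R0=0x1d R1=0xf7 R2=0x1f R3=0xf1 R4=0x1d R5=0x16  N=1 Z=0
after  4: R0=0x1d R1=0xf7 R2=0xec R3=0xf1 R4=0x1d R5=0x16  N=1 Z=0
-- IRQ taken; context saved, return-PC = 5 --

K = 4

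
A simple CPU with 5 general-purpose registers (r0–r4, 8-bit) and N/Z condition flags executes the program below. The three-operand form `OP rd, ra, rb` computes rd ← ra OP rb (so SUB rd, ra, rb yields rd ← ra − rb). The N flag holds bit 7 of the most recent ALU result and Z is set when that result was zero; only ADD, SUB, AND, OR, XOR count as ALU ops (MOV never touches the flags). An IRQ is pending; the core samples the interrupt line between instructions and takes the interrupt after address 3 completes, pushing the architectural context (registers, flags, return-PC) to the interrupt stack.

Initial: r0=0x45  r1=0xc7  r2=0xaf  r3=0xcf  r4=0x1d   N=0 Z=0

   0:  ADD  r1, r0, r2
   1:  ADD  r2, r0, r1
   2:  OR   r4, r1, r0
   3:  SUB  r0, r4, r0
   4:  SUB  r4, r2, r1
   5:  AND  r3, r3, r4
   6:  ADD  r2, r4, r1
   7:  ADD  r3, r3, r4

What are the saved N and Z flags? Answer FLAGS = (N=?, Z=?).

FLAGS = (N=1, Z=0)

after  0: r0=0x45 r1=0xf4 r2=0xaf r3=0xcf r4=0x1d  N=1 Z=0
after  1: r0=0x45 r1=0xf4 r2=0x39 r3=0xcf r4=0x1d  N=0 Z=0
after  2: r0=0x45 r1=0xf4 r2=0x39 r3=0xcf r4=0xf5  N=1 Z=0
after  3: r0=0xb0 r1=0xf4 r2=0x39 r3=0xcf r4=0xf5  N=1 Z=0
-- IRQ taken; context saved, return-PC = 4 --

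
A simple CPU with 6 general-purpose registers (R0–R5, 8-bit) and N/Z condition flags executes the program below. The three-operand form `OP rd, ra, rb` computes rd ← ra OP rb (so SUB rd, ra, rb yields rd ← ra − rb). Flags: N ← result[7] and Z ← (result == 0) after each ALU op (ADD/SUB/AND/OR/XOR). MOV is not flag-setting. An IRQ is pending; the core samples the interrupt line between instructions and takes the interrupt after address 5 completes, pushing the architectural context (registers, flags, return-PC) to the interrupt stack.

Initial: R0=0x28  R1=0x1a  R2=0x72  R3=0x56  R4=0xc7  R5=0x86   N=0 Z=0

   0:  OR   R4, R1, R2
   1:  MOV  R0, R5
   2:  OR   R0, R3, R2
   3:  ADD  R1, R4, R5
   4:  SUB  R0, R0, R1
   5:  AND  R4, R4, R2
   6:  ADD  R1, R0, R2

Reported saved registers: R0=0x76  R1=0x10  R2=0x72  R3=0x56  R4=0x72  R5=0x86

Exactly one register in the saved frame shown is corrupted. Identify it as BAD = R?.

after  0: R0=0x28 R1=0x1a R2=0x72 R3=0x56 R4=0x7a R5=0x86  N=0 Z=0
after  1: R0=0x86 R1=0x1a R2=0x72 R3=0x56 R4=0x7a R5=0x86  N=0 Z=0
after  2: R0=0x76 R1=0x1a R2=0x72 R3=0x56 R4=0x7a R5=0x86  N=0 Z=0
after  3: R0=0x76 R1=0x00 R2=0x72 R3=0x56 R4=0x7a R5=0x86  N=0 Z=1
after  4: R0=0x76 R1=0x00 R2=0x72 R3=0x56 R4=0x7a R5=0x86  N=0 Z=0
after  5: R0=0x76 R1=0x00 R2=0x72 R3=0x56 R4=0x72 R5=0x86  N=0 Z=0
-- IRQ taken; context saved, return-PC = 6 --
mismatch: R1: reported 0x10 vs actual 0x00

BAD = R1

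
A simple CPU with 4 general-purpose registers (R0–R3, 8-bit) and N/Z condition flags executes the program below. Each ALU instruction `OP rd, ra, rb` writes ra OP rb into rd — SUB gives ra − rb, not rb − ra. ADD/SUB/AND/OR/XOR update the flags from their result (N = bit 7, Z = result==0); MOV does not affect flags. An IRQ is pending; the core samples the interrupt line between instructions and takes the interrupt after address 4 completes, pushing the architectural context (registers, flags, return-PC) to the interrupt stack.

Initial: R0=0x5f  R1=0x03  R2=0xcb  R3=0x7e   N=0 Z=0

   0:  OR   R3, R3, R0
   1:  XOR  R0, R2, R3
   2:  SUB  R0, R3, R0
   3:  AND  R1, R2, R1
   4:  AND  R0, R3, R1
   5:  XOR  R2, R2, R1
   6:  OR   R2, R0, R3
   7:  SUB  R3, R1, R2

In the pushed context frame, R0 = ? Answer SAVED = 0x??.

after  0: R0=0x5f R1=0x03 R2=0xcb R3=0x7f  N=0 Z=0
after  1: R0=0xb4 R1=0x03 R2=0xcb R3=0x7f  N=1 Z=0
after  2: R0=0xcb R1=0x03 R2=0xcb R3=0x7f  N=1 Z=0
after  3: R0=0xcb R1=0x03 R2=0xcb R3=0x7f  N=0 Z=0
after  4: R0=0x03 R1=0x03 R2=0xcb R3=0x7f  N=0 Z=0
-- IRQ taken; context saved, return-PC = 5 --

SAVED = 0x03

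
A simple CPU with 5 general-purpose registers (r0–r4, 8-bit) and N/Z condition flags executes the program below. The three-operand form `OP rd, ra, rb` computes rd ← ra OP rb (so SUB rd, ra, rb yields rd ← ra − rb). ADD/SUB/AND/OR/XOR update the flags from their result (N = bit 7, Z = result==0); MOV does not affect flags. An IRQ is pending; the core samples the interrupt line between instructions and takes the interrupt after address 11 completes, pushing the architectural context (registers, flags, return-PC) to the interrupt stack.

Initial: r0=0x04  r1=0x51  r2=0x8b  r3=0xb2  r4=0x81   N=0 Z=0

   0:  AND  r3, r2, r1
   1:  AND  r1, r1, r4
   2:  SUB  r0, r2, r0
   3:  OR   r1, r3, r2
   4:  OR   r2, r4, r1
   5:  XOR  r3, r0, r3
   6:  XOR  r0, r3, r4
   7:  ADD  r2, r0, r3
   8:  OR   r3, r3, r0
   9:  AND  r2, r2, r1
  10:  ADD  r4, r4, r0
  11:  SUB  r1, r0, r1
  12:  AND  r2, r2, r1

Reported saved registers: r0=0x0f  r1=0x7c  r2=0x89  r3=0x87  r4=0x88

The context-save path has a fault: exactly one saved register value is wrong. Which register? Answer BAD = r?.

BAD = r0

after  0: r0=0x04 r1=0x51 r2=0x8b r3=0x01 r4=0x81  N=0 Z=0
after  1: r0=0x04 r1=0x01 r2=0x8b r3=0x01 r4=0x81  N=0 Z=0
after  2: r0=0x87 r1=0x01 r2=0x8b r3=0x01 r4=0x81  N=1 Z=0
after  3: r0=0x87 r1=0x8b r2=0x8b r3=0x01 r4=0x81  N=1 Z=0
after  4: r0=0x87 r1=0x8b r2=0x8b r3=0x01 r4=0x81  N=1 Z=0
after  5: r0=0x87 r1=0x8b r2=0x8b r3=0x86 r4=0x81  N=1 Z=0
after  6: r0=0x07 r1=0x8b r2=0x8b r3=0x86 r4=0x81  N=0 Z=0
after  7: r0=0x07 r1=0x8b r2=0x8d r3=0x86 r4=0x81  N=1 Z=0
after  8: r0=0x07 r1=0x8b r2=0x8d r3=0x87 r4=0x81  N=1 Z=0
after  9: r0=0x07 r1=0x8b r2=0x89 r3=0x87 r4=0x81  N=1 Z=0
after 10: r0=0x07 r1=0x8b r2=0x89 r3=0x87 r4=0x88  N=1 Z=0
after 11: r0=0x07 r1=0x7c r2=0x89 r3=0x87 r4=0x88  N=0 Z=0
-- IRQ taken; context saved, return-PC = 12 --
mismatch: r0: reported 0x0f vs actual 0x07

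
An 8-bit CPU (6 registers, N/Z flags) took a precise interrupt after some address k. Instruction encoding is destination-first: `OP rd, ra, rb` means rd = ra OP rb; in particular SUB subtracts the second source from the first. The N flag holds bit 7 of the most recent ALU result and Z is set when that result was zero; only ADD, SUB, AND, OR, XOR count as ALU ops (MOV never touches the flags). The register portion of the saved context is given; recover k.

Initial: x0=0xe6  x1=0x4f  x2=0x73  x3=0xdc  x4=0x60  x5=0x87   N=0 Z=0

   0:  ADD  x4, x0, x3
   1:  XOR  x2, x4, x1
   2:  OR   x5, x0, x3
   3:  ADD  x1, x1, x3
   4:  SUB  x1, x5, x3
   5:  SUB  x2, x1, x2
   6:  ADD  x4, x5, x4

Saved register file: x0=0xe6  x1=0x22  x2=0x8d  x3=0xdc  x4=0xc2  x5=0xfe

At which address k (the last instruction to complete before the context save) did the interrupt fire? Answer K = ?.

after  0: x0=0xe6 x1=0x4f x2=0x73 x3=0xdc x4=0xc2 x5=0x87  N=1 Z=0
after  1: x0=0xe6 x1=0x4f x2=0x8d x3=0xdc x4=0xc2 x5=0x87  N=1 Z=0
after  2: x0=0xe6 x1=0x4f x2=0x8d x3=0xdc x4=0xc2 x5=0xfe  N=1 Z=0
after  3: x0=0xe6 x1=0x2b x2=0x8d x3=0xdc x4=0xc2 x5=0xfe  N=0 Z=0
after  4: x0=0xe6 x1=0x22 x2=0x8d x3=0xdc x4=0xc2 x5=0xfe  N=0 Z=0
-- IRQ taken; context saved, return-PC = 5 --

K = 4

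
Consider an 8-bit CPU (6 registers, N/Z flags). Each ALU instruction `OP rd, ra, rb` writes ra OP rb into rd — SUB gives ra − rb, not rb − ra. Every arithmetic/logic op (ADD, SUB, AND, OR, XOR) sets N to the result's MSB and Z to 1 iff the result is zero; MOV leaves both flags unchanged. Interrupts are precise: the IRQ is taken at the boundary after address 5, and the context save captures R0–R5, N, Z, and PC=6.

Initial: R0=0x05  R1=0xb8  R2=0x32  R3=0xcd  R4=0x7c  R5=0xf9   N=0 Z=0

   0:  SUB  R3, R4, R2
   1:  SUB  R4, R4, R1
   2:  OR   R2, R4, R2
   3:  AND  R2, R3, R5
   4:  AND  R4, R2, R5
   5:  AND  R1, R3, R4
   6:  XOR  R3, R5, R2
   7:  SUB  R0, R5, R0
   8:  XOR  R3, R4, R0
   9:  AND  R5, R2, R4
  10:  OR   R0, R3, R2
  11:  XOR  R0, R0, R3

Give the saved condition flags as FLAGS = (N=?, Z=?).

after  0: R0=0x05 R1=0xb8 R2=0x32 R3=0x4a R4=0x7c R5=0xf9  N=0 Z=0
after  1: R0=0x05 R1=0xb8 R2=0x32 R3=0x4a R4=0xc4 R5=0xf9  N=1 Z=0
after  2: R0=0x05 R1=0xb8 R2=0xf6 R3=0x4a R4=0xc4 R5=0xf9  N=1 Z=0
after  3: R0=0x05 R1=0xb8 R2=0x48 R3=0x4a R4=0xc4 R5=0xf9  N=0 Z=0
after  4: R0=0x05 R1=0xb8 R2=0x48 R3=0x4a R4=0x48 R5=0xf9  N=0 Z=0
after  5: R0=0x05 R1=0x48 R2=0x48 R3=0x4a R4=0x48 R5=0xf9  N=0 Z=0
-- IRQ taken; context saved, return-PC = 6 --

FLAGS = (N=0, Z=0)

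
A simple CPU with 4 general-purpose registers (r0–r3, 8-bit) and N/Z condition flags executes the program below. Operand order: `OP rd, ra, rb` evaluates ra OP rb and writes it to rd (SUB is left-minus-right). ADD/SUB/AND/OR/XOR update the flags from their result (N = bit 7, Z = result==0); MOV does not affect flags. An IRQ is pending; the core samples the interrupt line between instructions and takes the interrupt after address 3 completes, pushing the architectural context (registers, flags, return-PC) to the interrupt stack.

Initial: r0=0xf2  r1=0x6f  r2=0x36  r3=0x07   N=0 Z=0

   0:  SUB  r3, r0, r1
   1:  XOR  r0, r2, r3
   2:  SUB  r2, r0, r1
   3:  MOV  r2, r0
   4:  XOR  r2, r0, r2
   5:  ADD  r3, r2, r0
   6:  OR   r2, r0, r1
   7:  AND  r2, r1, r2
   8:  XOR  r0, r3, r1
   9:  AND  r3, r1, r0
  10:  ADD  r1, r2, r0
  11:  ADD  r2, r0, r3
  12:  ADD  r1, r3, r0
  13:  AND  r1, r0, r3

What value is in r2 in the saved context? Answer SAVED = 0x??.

SAVED = 0xb5

after  0: r0=0xf2 r1=0x6f r2=0x36 r3=0x83  N=1 Z=0
after  1: r0=0xb5 r1=0x6f r2=0x36 r3=0x83  N=1 Z=0
after  2: r0=0xb5 r1=0x6f r2=0x46 r3=0x83  N=0 Z=0
after  3: r0=0xb5 r1=0x6f r2=0xb5 r3=0x83  N=0 Z=0
-- IRQ taken; context saved, return-PC = 4 --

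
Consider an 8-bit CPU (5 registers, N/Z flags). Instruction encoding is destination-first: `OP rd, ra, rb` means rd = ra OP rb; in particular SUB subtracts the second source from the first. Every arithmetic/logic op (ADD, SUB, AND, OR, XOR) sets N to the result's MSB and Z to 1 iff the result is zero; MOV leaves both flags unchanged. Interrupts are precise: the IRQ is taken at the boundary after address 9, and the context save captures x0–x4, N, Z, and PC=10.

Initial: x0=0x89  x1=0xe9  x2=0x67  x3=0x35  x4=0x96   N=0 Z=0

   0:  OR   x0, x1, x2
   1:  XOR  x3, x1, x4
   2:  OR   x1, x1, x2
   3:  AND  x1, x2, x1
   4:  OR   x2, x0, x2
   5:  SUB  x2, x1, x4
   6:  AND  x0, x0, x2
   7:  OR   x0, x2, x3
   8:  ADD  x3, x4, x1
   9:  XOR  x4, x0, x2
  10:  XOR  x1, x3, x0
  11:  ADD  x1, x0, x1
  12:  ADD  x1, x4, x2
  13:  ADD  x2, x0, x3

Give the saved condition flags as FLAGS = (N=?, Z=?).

after  0: x0=0xef x1=0xe9 x2=0x67 x3=0x35 x4=0x96  N=1 Z=0
after  1: x0=0xef x1=0xe9 x2=0x67 x3=0x7f x4=0x96  N=0 Z=0
after  2: x0=0xef x1=0xef x2=0x67 x3=0x7f x4=0x96  N=1 Z=0
after  3: x0=0xef x1=0x67 x2=0x67 x3=0x7f x4=0x96  N=0 Z=0
after  4: x0=0xef x1=0x67 x2=0xef x3=0x7f x4=0x96  N=1 Z=0
after  5: x0=0xef x1=0x67 x2=0xd1 x3=0x7f x4=0x96  N=1 Z=0
after  6: x0=0xc1 x1=0x67 x2=0xd1 x3=0x7f x4=0x96  N=1 Z=0
after  7: x0=0xff x1=0x67 x2=0xd1 x3=0x7f x4=0x96  N=1 Z=0
after  8: x0=0xff x1=0x67 x2=0xd1 x3=0xfd x4=0x96  N=1 Z=0
after  9: x0=0xff x1=0x67 x2=0xd1 x3=0xfd x4=0x2e  N=0 Z=0
-- IRQ taken; context saved, return-PC = 10 --

FLAGS = (N=0, Z=0)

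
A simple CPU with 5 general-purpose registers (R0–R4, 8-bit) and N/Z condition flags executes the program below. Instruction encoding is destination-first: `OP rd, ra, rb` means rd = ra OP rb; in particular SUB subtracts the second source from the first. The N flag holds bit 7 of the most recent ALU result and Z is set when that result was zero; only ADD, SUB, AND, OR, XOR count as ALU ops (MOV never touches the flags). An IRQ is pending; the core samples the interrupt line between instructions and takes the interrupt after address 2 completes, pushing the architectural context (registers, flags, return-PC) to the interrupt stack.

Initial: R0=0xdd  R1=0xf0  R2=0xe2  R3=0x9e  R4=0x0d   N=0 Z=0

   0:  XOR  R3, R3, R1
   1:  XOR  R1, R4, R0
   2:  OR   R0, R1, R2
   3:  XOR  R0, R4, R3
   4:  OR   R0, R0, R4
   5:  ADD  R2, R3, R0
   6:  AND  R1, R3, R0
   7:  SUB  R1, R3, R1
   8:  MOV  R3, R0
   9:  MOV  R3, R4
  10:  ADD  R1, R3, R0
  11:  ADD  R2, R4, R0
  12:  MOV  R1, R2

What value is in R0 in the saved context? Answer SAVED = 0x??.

SAVED = 0xf2

after  0: R0=0xdd R1=0xf0 R2=0xe2 R3=0x6e R4=0x0d  N=0 Z=0
after  1: R0=0xdd R1=0xd0 R2=0xe2 R3=0x6e R4=0x0d  N=1 Z=0
after  2: R0=0xf2 R1=0xd0 R2=0xe2 R3=0x6e R4=0x0d  N=1 Z=0
-- IRQ taken; context saved, return-PC = 3 --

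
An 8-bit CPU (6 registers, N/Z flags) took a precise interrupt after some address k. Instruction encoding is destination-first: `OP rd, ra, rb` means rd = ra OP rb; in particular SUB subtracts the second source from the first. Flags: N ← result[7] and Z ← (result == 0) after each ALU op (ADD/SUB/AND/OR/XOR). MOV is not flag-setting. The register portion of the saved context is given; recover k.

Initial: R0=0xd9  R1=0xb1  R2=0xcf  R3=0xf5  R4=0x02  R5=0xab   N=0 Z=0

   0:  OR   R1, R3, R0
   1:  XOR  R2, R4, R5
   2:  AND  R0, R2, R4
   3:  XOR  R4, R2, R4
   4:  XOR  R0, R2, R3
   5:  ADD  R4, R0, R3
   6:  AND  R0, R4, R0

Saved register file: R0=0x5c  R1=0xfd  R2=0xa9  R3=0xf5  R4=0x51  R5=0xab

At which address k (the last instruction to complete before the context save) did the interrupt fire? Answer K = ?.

K = 5

after  0: R0=0xd9 R1=0xfd R2=0xcf R3=0xf5 R4=0x02 R5=0xab  N=1 Z=0
after  1: R0=0xd9 R1=0xfd R2=0xa9 R3=0xf5 R4=0x02 R5=0xab  N=1 Z=0
after  2: R0=0x00 R1=0xfd R2=0xa9 R3=0xf5 R4=0x02 R5=0xab  N=0 Z=1
after  3: R0=0x00 R1=0xfd R2=0xa9 R3=0xf5 R4=0xab R5=0xab  N=1 Z=0
after  4: R0=0x5c R1=0xfd R2=0xa9 R3=0xf5 R4=0xab R5=0xab  N=0 Z=0
after  5: R0=0x5c R1=0xfd R2=0xa9 R3=0xf5 R4=0x51 R5=0xab  N=0 Z=0
-- IRQ taken; context saved, return-PC = 6 --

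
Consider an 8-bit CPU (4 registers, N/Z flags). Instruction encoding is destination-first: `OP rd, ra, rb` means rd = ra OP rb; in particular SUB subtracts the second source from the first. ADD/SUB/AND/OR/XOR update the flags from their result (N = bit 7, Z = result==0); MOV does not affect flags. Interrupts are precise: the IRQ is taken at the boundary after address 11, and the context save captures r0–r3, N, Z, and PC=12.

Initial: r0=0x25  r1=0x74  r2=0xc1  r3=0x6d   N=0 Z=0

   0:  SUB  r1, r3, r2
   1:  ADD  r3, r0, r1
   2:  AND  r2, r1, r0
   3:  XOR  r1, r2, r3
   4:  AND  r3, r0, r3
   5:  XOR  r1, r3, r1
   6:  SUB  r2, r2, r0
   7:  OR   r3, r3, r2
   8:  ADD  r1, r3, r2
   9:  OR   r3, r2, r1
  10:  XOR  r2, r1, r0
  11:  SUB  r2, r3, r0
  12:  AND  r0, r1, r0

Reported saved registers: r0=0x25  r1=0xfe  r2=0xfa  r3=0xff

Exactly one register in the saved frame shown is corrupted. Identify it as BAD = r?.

after  0: r0=0x25 r1=0xac r2=0xc1 r3=0x6d  N=1 Z=0
after  1: r0=0x25 r1=0xac r2=0xc1 r3=0xd1  N=1 Z=0
after  2: r0=0x25 r1=0xac r2=0x24 r3=0xd1  N=0 Z=0
after  3: r0=0x25 r1=0xf5 r2=0x24 r3=0xd1  N=1 Z=0
after  4: r0=0x25 r1=0xf5 r2=0x24 r3=0x01  N=0 Z=0
after  5: r0=0x25 r1=0xf4 r2=0x24 r3=0x01  N=1 Z=0
after  6: r0=0x25 r1=0xf4 r2=0xff r3=0x01  N=1 Z=0
after  7: r0=0x25 r1=0xf4 r2=0xff r3=0xff  N=1 Z=0
after  8: r0=0x25 r1=0xfe r2=0xff r3=0xff  N=1 Z=0
after  9: r0=0x25 r1=0xfe r2=0xff r3=0xff  N=1 Z=0
after 10: r0=0x25 r1=0xfe r2=0xdb r3=0xff  N=1 Z=0
after 11: r0=0x25 r1=0xfe r2=0xda r3=0xff  N=1 Z=0
-- IRQ taken; context saved, return-PC = 12 --
mismatch: r2: reported 0xfa vs actual 0xda

BAD = r2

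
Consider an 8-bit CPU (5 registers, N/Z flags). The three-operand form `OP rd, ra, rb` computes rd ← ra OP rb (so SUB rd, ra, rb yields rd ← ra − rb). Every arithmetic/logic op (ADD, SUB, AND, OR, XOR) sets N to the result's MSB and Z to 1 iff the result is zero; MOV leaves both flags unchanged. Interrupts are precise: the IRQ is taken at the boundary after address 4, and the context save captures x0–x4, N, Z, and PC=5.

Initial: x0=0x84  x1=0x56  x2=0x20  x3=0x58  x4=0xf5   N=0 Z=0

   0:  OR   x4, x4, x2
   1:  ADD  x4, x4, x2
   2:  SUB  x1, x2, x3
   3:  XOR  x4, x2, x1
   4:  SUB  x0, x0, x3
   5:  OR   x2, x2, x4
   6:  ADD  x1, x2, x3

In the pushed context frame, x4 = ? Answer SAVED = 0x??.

after  0: x0=0x84 x1=0x56 x2=0x20 x3=0x58 x4=0xf5  N=1 Z=0
after  1: x0=0x84 x1=0x56 x2=0x20 x3=0x58 x4=0x15  N=0 Z=0
after  2: x0=0x84 x1=0xc8 x2=0x20 x3=0x58 x4=0x15  N=1 Z=0
after  3: x0=0x84 x1=0xc8 x2=0x20 x3=0x58 x4=0xe8  N=1 Z=0
after  4: x0=0x2c x1=0xc8 x2=0x20 x3=0x58 x4=0xe8  N=0 Z=0
-- IRQ taken; context saved, return-PC = 5 --

SAVED = 0xe8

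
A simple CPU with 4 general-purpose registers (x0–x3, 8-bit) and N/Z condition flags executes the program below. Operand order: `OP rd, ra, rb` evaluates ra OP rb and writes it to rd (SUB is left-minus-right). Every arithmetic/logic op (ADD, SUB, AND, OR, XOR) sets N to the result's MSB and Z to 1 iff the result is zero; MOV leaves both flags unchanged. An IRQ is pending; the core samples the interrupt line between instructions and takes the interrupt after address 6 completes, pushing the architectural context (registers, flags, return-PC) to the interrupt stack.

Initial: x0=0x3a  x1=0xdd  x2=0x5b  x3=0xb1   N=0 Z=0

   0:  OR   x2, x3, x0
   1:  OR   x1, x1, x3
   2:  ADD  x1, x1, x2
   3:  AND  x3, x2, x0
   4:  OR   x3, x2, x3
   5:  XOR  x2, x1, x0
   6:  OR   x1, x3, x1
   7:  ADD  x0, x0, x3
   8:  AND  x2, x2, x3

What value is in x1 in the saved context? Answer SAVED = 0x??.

after  0: x0=0x3a x1=0xdd x2=0xbb x3=0xb1  N=1 Z=0
after  1: x0=0x3a x1=0xfd x2=0xbb x3=0xb1  N=1 Z=0
after  2: x0=0x3a x1=0xb8 x2=0xbb x3=0xb1  N=1 Z=0
after  3: x0=0x3a x1=0xb8 x2=0xbb x3=0x3a  N=0 Z=0
after  4: x0=0x3a x1=0xb8 x2=0xbb x3=0xbb  N=1 Z=0
after  5: x0=0x3a x1=0xb8 x2=0x82 x3=0xbb  N=1 Z=0
after  6: x0=0x3a x1=0xbb x2=0x82 x3=0xbb  N=1 Z=0
-- IRQ taken; context saved, return-PC = 7 --

SAVED = 0xbb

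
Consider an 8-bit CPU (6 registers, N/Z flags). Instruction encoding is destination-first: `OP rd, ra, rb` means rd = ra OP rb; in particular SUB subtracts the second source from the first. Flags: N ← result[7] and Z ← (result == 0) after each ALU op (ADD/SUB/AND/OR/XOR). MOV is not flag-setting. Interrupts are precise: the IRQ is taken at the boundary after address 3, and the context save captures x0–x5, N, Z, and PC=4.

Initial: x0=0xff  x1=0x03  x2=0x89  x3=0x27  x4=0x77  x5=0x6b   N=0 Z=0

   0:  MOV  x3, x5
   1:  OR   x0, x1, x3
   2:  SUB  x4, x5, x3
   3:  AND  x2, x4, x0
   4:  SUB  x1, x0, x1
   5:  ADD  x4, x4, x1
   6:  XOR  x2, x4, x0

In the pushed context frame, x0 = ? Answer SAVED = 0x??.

SAVED = 0x6b

after  0: x0=0xff x1=0x03 x2=0x89 x3=0x6b x4=0x77 x5=0x6b  N=0 Z=0
after  1: x0=0x6b x1=0x03 x2=0x89 x3=0x6b x4=0x77 x5=0x6b  N=0 Z=0
after  2: x0=0x6b x1=0x03 x2=0x89 x3=0x6b x4=0x00 x5=0x6b  N=0 Z=1
after  3: x0=0x6b x1=0x03 x2=0x00 x3=0x6b x4=0x00 x5=0x6b  N=0 Z=1
-- IRQ taken; context saved, return-PC = 4 --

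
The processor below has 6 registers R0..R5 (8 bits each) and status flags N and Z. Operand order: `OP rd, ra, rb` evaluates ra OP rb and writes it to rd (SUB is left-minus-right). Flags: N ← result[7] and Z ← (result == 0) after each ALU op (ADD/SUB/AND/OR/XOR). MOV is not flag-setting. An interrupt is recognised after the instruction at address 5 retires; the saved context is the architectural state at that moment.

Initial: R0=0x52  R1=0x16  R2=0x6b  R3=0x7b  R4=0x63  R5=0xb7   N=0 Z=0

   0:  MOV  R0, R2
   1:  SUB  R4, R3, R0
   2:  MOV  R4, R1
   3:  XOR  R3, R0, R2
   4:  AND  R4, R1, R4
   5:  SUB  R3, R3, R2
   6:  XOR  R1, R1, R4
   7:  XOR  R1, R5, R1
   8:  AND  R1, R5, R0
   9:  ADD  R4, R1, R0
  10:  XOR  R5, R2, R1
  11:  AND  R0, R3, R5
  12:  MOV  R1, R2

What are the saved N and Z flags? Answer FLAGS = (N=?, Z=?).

FLAGS = (N=1, Z=0)

after  0: R0=0x6b R1=0x16 R2=0x6b R3=0x7b R4=0x63 R5=0xb7  N=0 Z=0
after  1: R0=0x6b R1=0x16 R2=0x6b R3=0x7b R4=0x10 R5=0xb7  N=0 Z=0
after  2: R0=0x6b R1=0x16 R2=0x6b R3=0x7b R4=0x16 R5=0xb7  N=0 Z=0
after  3: R0=0x6b R1=0x16 R2=0x6b R3=0x00 R4=0x16 R5=0xb7  N=0 Z=1
after  4: R0=0x6b R1=0x16 R2=0x6b R3=0x00 R4=0x16 R5=0xb7  N=0 Z=0
after  5: R0=0x6b R1=0x16 R2=0x6b R3=0x95 R4=0x16 R5=0xb7  N=1 Z=0
-- IRQ taken; context saved, return-PC = 6 --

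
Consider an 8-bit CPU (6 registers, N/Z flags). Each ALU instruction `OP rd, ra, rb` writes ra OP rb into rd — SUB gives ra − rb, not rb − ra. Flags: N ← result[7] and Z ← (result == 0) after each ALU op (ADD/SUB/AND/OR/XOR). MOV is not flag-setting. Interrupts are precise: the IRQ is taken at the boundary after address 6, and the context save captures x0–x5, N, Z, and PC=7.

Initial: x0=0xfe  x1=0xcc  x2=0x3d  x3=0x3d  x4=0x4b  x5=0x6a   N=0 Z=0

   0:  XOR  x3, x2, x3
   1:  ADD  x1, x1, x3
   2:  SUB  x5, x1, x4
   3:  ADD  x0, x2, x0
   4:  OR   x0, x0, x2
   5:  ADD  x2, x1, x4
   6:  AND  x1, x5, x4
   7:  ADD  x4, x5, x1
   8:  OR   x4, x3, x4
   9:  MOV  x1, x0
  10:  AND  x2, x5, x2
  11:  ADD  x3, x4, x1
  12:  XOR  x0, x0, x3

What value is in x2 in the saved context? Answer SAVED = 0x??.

SAVED = 0x17

after  0: x0=0xfe x1=0xcc x2=0x3d x3=0x00 x4=0x4b x5=0x6a  N=0 Z=1
after  1: x0=0xfe x1=0xcc x2=0x3d x3=0x00 x4=0x4b x5=0x6a  N=1 Z=0
after  2: x0=0xfe x1=0xcc x2=0x3d x3=0x00 x4=0x4b x5=0x81  N=1 Z=0
after  3: x0=0x3b x1=0xcc x2=0x3d x3=0x00 x4=0x4b x5=0x81  N=0 Z=0
after  4: x0=0x3f x1=0xcc x2=0x3d x3=0x00 x4=0x4b x5=0x81  N=0 Z=0
after  5: x0=0x3f x1=0xcc x2=0x17 x3=0x00 x4=0x4b x5=0x81  N=0 Z=0
after  6: x0=0x3f x1=0x01 x2=0x17 x3=0x00 x4=0x4b x5=0x81  N=0 Z=0
-- IRQ taken; context saved, return-PC = 7 --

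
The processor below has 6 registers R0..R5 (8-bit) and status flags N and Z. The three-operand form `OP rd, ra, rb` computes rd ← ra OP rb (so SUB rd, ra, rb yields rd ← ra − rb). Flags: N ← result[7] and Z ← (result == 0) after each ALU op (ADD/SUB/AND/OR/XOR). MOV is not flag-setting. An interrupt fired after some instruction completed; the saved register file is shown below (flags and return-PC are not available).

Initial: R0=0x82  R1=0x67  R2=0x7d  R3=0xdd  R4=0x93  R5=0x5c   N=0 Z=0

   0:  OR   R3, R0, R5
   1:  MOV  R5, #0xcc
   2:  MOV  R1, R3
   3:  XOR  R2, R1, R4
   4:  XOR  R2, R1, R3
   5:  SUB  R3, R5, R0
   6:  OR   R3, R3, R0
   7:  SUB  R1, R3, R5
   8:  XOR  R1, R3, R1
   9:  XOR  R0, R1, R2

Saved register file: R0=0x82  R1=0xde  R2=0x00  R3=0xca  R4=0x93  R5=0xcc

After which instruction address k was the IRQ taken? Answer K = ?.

after  0: R0=0x82 R1=0x67 R2=0x7d R3=0xde R4=0x93 R5=0x5c  N=1 Z=0
after  1: R0=0x82 R1=0x67 R2=0x7d R3=0xde R4=0x93 R5=0xcc  N=1 Z=0
after  2: R0=0x82 R1=0xde R2=0x7d R3=0xde R4=0x93 R5=0xcc  N=1 Z=0
after  3: R0=0x82 R1=0xde R2=0x4d R3=0xde R4=0x93 R5=0xcc  N=0 Z=0
after  4: R0=0x82 R1=0xde R2=0x00 R3=0xde R4=0x93 R5=0xcc  N=0 Z=1
after  5: R0=0x82 R1=0xde R2=0x00 R3=0x4a R4=0x93 R5=0xcc  N=0 Z=0
after  6: R0=0x82 R1=0xde R2=0x00 R3=0xca R4=0x93 R5=0xcc  N=1 Z=0
-- IRQ taken; context saved, return-PC = 7 --

K = 6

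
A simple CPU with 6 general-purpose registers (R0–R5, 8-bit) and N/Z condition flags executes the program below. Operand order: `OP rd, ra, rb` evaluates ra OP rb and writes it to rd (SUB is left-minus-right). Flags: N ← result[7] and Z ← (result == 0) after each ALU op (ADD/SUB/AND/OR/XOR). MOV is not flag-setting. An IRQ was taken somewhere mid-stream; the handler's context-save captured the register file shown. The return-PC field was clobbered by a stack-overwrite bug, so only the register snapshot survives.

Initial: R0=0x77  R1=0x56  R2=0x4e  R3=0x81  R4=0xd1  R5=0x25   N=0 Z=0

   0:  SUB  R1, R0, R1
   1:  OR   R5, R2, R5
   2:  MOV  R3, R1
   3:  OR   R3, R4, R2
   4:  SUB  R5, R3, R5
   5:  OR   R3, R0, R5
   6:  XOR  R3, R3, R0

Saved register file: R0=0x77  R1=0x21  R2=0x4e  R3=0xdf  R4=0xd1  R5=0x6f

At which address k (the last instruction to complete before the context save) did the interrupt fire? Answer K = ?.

after  0: R0=0x77 R1=0x21 R2=0x4e R3=0x81 R4=0xd1 R5=0x25  N=0 Z=0
after  1: R0=0x77 R1=0x21 R2=0x4e R3=0x81 R4=0xd1 R5=0x6f  N=0 Z=0
after  2: R0=0x77 R1=0x21 R2=0x4e R3=0x21 R4=0xd1 R5=0x6f  N=0 Z=0
after  3: R0=0x77 R1=0x21 R2=0x4e R3=0xdf R4=0xd1 R5=0x6f  N=1 Z=0
-- IRQ taken; context saved, return-PC = 4 --

K = 3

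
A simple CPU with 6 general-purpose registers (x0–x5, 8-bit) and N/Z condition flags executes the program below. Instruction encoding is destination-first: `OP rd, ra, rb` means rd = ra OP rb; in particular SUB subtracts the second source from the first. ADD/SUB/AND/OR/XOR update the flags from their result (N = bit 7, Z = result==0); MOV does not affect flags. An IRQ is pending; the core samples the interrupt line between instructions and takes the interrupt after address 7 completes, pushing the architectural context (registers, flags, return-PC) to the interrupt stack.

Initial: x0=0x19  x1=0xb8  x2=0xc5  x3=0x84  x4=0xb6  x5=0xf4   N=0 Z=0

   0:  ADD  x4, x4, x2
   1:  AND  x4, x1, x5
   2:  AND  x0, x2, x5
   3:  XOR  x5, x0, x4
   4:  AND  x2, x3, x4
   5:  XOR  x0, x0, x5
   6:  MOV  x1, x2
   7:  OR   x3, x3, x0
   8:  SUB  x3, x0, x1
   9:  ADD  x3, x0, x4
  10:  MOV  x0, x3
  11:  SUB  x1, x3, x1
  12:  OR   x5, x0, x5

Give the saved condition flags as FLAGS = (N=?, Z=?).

after  0: x0=0x19 x1=0xb8 x2=0xc5 x3=0x84 x4=0x7b x5=0xf4  N=0 Z=0
after  1: x0=0x19 x1=0xb8 x2=0xc5 x3=0x84 x4=0xb0 x5=0xf4  N=1 Z=0
after  2: x0=0xc4 x1=0xb8 x2=0xc5 x3=0x84 x4=0xb0 x5=0xf4  N=1 Z=0
after  3: x0=0xc4 x1=0xb8 x2=0xc5 x3=0x84 x4=0xb0 x5=0x74  N=0 Z=0
after  4: x0=0xc4 x1=0xb8 x2=0x80 x3=0x84 x4=0xb0 x5=0x74  N=1 Z=0
after  5: x0=0xb0 x1=0xb8 x2=0x80 x3=0x84 x4=0xb0 x5=0x74  N=1 Z=0
after  6: x0=0xb0 x1=0x80 x2=0x80 x3=0x84 x4=0xb0 x5=0x74  N=1 Z=0
after  7: x0=0xb0 x1=0x80 x2=0x80 x3=0xb4 x4=0xb0 x5=0x74  N=1 Z=0
-- IRQ taken; context saved, return-PC = 8 --

FLAGS = (N=1, Z=0)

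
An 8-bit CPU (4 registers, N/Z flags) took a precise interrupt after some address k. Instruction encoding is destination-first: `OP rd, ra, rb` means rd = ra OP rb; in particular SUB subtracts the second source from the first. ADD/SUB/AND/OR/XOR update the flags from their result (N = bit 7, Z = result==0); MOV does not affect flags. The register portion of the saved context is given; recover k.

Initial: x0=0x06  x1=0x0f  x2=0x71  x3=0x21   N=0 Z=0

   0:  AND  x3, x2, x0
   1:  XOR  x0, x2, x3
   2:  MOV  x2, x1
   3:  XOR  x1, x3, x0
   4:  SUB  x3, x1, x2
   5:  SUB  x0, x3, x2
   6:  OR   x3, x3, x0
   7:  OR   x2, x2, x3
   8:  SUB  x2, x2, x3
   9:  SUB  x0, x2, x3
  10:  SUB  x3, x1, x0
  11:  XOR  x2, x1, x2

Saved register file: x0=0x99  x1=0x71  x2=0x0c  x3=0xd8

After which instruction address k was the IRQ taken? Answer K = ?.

K = 10

after  0: x0=0x06 x1=0x0f x2=0x71 x3=0x00  N=0 Z=1
after  1: x0=0x71 x1=0x0f x2=0x71 x3=0x00  N=0 Z=0
after  2: x0=0x71 x1=0x0f x2=0x0f x3=0x00  N=0 Z=0
after  3: x0=0x71 x1=0x71 x2=0x0f x3=0x00  N=0 Z=0
after  4: x0=0x71 x1=0x71 x2=0x0f x3=0x62  N=0 Z=0
after  5: x0=0x53 x1=0x71 x2=0x0f x3=0x62  N=0 Z=0
after  6: x0=0x53 x1=0x71 x2=0x0f x3=0x73  N=0 Z=0
after  7: x0=0x53 x1=0x71 x2=0x7f x3=0x73  N=0 Z=0
after  8: x0=0x53 x1=0x71 x2=0x0c x3=0x73  N=0 Z=0
after  9: x0=0x99 x1=0x71 x2=0x0c x3=0x73  N=1 Z=0
after 10: x0=0x99 x1=0x71 x2=0x0c x3=0xd8  N=1 Z=0
-- IRQ taken; context saved, return-PC = 11 --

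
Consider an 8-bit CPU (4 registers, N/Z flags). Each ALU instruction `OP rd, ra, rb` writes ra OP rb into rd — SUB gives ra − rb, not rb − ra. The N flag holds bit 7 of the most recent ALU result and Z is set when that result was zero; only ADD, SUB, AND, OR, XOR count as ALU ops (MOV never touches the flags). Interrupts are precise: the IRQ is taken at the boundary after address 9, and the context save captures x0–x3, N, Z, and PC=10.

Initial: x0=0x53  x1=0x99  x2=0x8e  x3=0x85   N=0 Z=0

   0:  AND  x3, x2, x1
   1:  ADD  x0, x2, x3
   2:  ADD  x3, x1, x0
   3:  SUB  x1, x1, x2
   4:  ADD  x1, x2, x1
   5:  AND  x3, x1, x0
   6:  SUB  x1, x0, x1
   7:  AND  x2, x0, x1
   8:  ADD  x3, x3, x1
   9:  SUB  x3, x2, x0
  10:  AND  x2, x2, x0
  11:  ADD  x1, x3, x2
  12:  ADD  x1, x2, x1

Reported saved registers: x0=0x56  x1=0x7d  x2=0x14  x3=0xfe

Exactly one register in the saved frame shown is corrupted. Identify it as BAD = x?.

after  0: x0=0x53 x1=0x99 x2=0x8e x3=0x88  N=1 Z=0
after  1: x0=0x16 x1=0x99 x2=0x8e x3=0x88  N=0 Z=0
after  2: x0=0x16 x1=0x99 x2=0x8e x3=0xaf  N=1 Z=0
after  3: x0=0x16 x1=0x0b x2=0x8e x3=0xaf  N=0 Z=0
after  4: x0=0x16 x1=0x99 x2=0x8e x3=0xaf  N=1 Z=0
after  5: x0=0x16 x1=0x99 x2=0x8e x3=0x10  N=0 Z=0
after  6: x0=0x16 x1=0x7d x2=0x8e x3=0x10  N=0 Z=0
after  7: x0=0x16 x1=0x7d x2=0x14 x3=0x10  N=0 Z=0
after  8: x0=0x16 x1=0x7d x2=0x14 x3=0x8d  N=1 Z=0
after  9: x0=0x16 x1=0x7d x2=0x14 x3=0xfe  N=1 Z=0
-- IRQ taken; context saved, return-PC = 10 --
mismatch: x0: reported 0x56 vs actual 0x16

BAD = x0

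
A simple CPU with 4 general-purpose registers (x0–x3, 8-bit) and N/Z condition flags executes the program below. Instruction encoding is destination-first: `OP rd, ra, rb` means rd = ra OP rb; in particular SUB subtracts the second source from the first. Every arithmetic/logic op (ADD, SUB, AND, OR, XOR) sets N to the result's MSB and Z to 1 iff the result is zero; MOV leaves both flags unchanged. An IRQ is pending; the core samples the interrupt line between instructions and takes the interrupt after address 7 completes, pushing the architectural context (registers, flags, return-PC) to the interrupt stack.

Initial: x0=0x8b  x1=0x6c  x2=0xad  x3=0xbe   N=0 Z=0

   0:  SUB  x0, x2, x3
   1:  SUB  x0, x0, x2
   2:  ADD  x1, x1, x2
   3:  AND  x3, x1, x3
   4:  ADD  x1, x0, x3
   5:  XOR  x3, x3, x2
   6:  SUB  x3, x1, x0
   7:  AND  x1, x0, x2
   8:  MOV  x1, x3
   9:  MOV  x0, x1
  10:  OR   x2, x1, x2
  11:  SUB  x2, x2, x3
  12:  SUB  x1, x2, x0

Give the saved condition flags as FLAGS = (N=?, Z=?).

after  0: x0=0xef x1=0x6c x2=0xad x3=0xbe  N=1 Z=0
after  1: x0=0x42 x1=0x6c x2=0xad x3=0xbe  N=0 Z=0
after  2: x0=0x42 x1=0x19 x2=0xad x3=0xbe  N=0 Z=0
after  3: x0=0x42 x1=0x19 x2=0xad x3=0x18  N=0 Z=0
after  4: x0=0x42 x1=0x5a x2=0xad x3=0x18  N=0 Z=0
after  5: x0=0x42 x1=0x5a x2=0xad x3=0xb5  N=1 Z=0
after  6: x0=0x42 x1=0x5a x2=0xad x3=0x18  N=0 Z=0
after  7: x0=0x42 x1=0x00 x2=0xad x3=0x18  N=0 Z=1
-- IRQ taken; context saved, return-PC = 8 --

FLAGS = (N=0, Z=1)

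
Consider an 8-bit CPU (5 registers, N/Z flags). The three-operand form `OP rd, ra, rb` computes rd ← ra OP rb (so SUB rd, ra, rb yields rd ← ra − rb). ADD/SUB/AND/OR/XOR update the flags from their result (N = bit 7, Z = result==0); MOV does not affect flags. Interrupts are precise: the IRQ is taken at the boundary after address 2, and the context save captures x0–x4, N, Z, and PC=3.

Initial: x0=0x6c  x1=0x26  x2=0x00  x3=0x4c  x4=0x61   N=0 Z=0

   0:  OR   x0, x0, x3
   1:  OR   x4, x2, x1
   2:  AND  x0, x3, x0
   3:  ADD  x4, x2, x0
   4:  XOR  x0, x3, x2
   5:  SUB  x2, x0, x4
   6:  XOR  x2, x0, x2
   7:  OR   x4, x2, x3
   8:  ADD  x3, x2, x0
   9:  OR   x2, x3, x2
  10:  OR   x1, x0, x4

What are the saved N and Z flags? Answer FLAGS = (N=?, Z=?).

after  0: x0=0x6c x1=0x26 x2=0x00 x3=0x4c x4=0x61  N=0 Z=0
after  1: x0=0x6c x1=0x26 x2=0x00 x3=0x4c x4=0x26  N=0 Z=0
after  2: x0=0x4c x1=0x26 x2=0x00 x3=0x4c x4=0x26  N=0 Z=0
-- IRQ taken; context saved, return-PC = 3 --

FLAGS = (N=0, Z=0)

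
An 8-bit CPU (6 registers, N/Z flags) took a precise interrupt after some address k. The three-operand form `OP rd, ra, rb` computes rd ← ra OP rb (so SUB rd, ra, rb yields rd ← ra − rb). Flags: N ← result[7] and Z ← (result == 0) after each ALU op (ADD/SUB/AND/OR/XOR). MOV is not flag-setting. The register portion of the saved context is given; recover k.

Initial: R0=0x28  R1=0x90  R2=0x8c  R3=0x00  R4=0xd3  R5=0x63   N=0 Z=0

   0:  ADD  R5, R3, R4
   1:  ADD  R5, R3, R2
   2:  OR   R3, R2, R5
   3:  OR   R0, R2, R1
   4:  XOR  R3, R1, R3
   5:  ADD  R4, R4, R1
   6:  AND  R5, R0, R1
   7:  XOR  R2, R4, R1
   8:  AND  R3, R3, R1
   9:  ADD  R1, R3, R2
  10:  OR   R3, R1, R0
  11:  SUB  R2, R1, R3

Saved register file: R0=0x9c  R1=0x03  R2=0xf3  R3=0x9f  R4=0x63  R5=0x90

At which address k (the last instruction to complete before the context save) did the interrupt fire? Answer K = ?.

after  0: R0=0x28 R1=0x90 R2=0x8c R3=0x00 R4=0xd3 R5=0xd3  N=1 Z=0
after  1: R0=0x28 R1=0x90 R2=0x8c R3=0x00 R4=0xd3 R5=0x8c  N=1 Z=0
after  2: R0=0x28 R1=0x90 R2=0x8c R3=0x8c R4=0xd3 R5=0x8c  N=1 Z=0
after  3: R0=0x9c R1=0x90 R2=0x8c R3=0x8c R4=0xd3 R5=0x8c  N=1 Z=0
after  4: R0=0x9c R1=0x90 R2=0x8c R3=0x1c R4=0xd3 R5=0x8c  N=0 Z=0
after  5: R0=0x9c R1=0x90 R2=0x8c R3=0x1c R4=0x63 R5=0x8c  N=0 Z=0
after  6: R0=0x9c R1=0x90 R2=0x8c R3=0x1c R4=0x63 R5=0x90  N=1 Z=0
after  7: R0=0x9c R1=0x90 R2=0xf3 R3=0x1c R4=0x63 R5=0x90  N=1 Z=0
after  8: R0=0x9c R1=0x90 R2=0xf3 R3=0x10 R4=0x63 R5=0x90  N=0 Z=0
after  9: R0=0x9c R1=0x03 R2=0xf3 R3=0x10 R4=0x63 R5=0x90  N=0 Z=0
after 10: R0=0x9c R1=0x03 R2=0xf3 R3=0x9f R4=0x63 R5=0x90  N=1 Z=0
-- IRQ taken; context saved, return-PC = 11 --

K = 10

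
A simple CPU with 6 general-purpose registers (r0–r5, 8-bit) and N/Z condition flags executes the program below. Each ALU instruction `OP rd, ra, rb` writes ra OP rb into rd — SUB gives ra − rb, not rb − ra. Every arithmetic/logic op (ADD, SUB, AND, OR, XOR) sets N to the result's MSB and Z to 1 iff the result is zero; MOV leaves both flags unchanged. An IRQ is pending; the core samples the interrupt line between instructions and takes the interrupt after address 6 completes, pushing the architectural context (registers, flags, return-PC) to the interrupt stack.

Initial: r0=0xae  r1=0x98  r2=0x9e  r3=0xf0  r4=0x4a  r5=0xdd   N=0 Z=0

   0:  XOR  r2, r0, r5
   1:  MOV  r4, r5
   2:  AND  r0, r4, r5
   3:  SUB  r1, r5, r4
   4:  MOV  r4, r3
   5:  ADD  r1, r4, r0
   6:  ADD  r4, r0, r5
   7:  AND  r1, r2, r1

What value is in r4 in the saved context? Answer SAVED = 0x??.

after  0: r0=0xae r1=0x98 r2=0x73 r3=0xf0 r4=0x4a r5=0xdd  N=0 Z=0
after  1: r0=0xae r1=0x98 r2=0x73 r3=0xf0 r4=0xdd r5=0xdd  N=0 Z=0
after  2: r0=0xdd r1=0x98 r2=0x73 r3=0xf0 r4=0xdd r5=0xdd  N=1 Z=0
after  3: r0=0xdd r1=0x00 r2=0x73 r3=0xf0 r4=0xdd r5=0xdd  N=0 Z=1
after  4: r0=0xdd r1=0x00 r2=0x73 r3=0xf0 r4=0xf0 r5=0xdd  N=0 Z=1
after  5: r0=0xdd r1=0xcd r2=0x73 r3=0xf0 r4=0xf0 r5=0xdd  N=1 Z=0
after  6: r0=0xdd r1=0xcd r2=0x73 r3=0xf0 r4=0xba r5=0xdd  N=1 Z=0
-- IRQ taken; context saved, return-PC = 7 --

SAVED = 0xba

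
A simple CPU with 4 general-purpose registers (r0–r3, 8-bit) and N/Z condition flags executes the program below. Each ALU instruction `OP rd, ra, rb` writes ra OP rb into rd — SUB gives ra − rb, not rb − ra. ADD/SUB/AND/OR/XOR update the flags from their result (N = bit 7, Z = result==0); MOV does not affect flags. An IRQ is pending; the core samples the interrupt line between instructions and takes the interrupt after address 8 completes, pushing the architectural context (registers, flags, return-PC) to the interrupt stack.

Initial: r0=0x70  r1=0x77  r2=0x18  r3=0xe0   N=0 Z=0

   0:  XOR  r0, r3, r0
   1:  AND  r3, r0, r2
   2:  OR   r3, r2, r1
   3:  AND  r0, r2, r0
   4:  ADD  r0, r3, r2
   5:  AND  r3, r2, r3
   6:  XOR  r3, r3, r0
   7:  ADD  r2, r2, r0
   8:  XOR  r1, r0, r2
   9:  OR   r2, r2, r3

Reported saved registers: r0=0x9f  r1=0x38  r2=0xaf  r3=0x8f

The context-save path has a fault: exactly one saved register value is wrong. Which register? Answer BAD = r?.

BAD = r0

after  0: r0=0x90 r1=0x77 r2=0x18 r3=0xe0  N=1 Z=0
after  1: r0=0x90 r1=0x77 r2=0x18 r3=0x10  N=0 Z=0
after  2: r0=0x90 r1=0x77 r2=0x18 r3=0x7f  N=0 Z=0
after  3: r0=0x10 r1=0x77 r2=0x18 r3=0x7f  N=0 Z=0
after  4: r0=0x97 r1=0x77 r2=0x18 r3=0x7f  N=1 Z=0
after  5: r0=0x97 r1=0x77 r2=0x18 r3=0x18  N=0 Z=0
after  6: r0=0x97 r1=0x77 r2=0x18 r3=0x8f  N=1 Z=0
after  7: r0=0x97 r1=0x77 r2=0xaf r3=0x8f  N=1 Z=0
after  8: r0=0x97 r1=0x38 r2=0xaf r3=0x8f  N=0 Z=0
-- IRQ taken; context saved, return-PC = 9 --
mismatch: r0: reported 0x9f vs actual 0x97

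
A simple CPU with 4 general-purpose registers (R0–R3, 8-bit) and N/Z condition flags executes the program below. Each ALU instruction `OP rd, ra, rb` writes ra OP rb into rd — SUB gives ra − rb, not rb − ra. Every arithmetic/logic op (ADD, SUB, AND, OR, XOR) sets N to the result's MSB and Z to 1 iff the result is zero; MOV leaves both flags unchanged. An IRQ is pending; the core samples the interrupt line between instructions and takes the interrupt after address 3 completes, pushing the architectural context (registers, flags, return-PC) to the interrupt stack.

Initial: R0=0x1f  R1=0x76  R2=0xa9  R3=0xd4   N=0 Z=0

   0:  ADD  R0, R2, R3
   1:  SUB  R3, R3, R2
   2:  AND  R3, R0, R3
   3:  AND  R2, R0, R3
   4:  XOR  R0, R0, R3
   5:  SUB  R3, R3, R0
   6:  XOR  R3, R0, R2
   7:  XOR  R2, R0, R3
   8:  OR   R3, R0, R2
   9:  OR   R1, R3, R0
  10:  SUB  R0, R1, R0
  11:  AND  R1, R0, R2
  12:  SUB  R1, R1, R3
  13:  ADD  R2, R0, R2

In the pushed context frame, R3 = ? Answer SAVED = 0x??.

SAVED = 0x29

after  0: R0=0x7d R1=0x76 R2=0xa9 R3=0xd4  N=0 Z=0
after  1: R0=0x7d R1=0x76 R2=0xa9 R3=0x2b  N=0 Z=0
after  2: R0=0x7d R1=0x76 R2=0xa9 R3=0x29  N=0 Z=0
after  3: R0=0x7d R1=0x76 R2=0x29 R3=0x29  N=0 Z=0
-- IRQ taken; context saved, return-PC = 4 --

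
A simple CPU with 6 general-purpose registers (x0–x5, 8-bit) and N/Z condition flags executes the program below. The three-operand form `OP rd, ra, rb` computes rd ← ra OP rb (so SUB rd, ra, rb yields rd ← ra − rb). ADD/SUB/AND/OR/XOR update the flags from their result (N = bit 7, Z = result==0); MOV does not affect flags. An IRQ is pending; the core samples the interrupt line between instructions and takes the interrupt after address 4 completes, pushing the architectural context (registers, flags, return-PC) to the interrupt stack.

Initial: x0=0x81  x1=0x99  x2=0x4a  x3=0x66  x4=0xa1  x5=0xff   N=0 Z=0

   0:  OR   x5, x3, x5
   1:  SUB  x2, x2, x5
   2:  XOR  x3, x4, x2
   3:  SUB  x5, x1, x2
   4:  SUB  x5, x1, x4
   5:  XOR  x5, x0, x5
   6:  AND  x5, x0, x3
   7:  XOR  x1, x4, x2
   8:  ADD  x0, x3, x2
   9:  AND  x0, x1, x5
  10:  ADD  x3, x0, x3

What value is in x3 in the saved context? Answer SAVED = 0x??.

SAVED = 0xea

after  0: x0=0x81 x1=0x99 x2=0x4a x3=0x66 x4=0xa1 x5=0xff  N=1 Z=0
after  1: x0=0x81 x1=0x99 x2=0x4b x3=0x66 x4=0xa1 x5=0xff  N=0 Z=0
after  2: x0=0x81 x1=0x99 x2=0x4b x3=0xea x4=0xa1 x5=0xff  N=1 Z=0
after  3: x0=0x81 x1=0x99 x2=0x4b x3=0xea x4=0xa1 x5=0x4e  N=0 Z=0
after  4: x0=0x81 x1=0x99 x2=0x4b x3=0xea x4=0xa1 x5=0xf8  N=1 Z=0
-- IRQ taken; context saved, return-PC = 5 --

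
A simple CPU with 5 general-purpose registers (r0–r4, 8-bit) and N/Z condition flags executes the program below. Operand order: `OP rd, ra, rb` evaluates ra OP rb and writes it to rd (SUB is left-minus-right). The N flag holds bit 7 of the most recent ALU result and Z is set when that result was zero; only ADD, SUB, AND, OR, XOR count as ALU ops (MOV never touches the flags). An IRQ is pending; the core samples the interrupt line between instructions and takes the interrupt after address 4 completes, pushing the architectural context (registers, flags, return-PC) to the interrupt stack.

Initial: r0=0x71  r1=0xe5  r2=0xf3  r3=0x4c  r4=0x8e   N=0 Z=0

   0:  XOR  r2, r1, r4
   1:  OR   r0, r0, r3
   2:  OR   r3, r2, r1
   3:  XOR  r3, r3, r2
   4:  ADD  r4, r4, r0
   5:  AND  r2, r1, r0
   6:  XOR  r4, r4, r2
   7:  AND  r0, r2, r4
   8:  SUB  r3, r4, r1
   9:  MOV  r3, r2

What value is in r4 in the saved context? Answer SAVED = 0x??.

SAVED = 0x0b

after  0: r0=0x71 r1=0xe5 r2=0x6b r3=0x4c r4=0x8e  N=0 Z=0
after  1: r0=0x7d r1=0xe5 r2=0x6b r3=0x4c r4=0x8e  N=0 Z=0
after  2: r0=0x7d r1=0xe5 r2=0x6b r3=0xef r4=0x8e  N=1 Z=0
after  3: r0=0x7d r1=0xe5 r2=0x6b r3=0x84 r4=0x8e  N=1 Z=0
after  4: r0=0x7d r1=0xe5 r2=0x6b r3=0x84 r4=0x0b  N=0 Z=0
-- IRQ taken; context saved, return-PC = 5 --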